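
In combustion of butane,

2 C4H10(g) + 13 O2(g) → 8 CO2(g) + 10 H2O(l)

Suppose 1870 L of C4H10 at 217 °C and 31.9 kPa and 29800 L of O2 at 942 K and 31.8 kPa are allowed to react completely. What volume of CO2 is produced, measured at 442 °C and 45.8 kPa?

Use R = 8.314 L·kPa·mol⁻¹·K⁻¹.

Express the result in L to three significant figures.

n(C4H10) = PV/RT = (31.9 × 1870) / (8.314 × 490.15) = 14.64 mol
n(O2) = PV/RT = (31.8 × 29800) / (8.314 × 942) = 121.0 mol
For 14.64 mol C4H10, stoichiometry requires (13/2) × 14.64 = 95.16 mol O2; 121.0 mol is available, so C4H10 is limiting.
n(CO2) = (8/2) × 14.64 = 58.56 mol
V(CO2) = nRT/P = 58.56 × 8.314 × 715.15 / 45.8 = 7602 L

7600 L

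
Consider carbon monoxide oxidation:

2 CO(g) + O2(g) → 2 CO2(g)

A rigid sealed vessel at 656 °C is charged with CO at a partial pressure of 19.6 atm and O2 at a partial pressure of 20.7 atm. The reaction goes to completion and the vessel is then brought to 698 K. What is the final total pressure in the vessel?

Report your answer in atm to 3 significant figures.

Because the vessel is rigid and T is held at 656 °C, work the stoichiometry in partial pressures (P_i = n_iRT/V).
P(O2) required for 19.6 atm of CO = (1/2) × 19.6 = 9.800 atm; available 20.7 atm, so CO is limiting.
P(O2) remaining = 20.7 − (1/2) × 19.6 = 10.90 atm
P(gaseous products) = (2)/2 × 19.6 = 19.60 atm
P_total at 656 °C = 10.90 + 19.60 = 30.50 atm
Scaling to 698 K: P = 30.50 × 698/929.15 = 22.91 atm

22.9 atm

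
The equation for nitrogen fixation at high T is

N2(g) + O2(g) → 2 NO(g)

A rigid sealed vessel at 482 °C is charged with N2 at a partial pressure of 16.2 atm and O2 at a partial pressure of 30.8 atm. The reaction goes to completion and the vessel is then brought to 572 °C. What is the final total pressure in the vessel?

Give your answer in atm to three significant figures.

52.6 atm

At constant V, partial pressures at 482 °C are proportional to moles, so apply stoichiometry directly to pressures.
P(O2) required for 16.2 atm of N2 = (1/1) × 16.2 = 16.20 atm; available 30.8 atm, so N2 is limiting.
P(O2) remaining = 30.8 − (1/1) × 16.2 = 14.60 atm
P(gaseous products) = (2)/1 × 16.2 = 32.40 atm
P_total at 482 °C = 14.60 + 32.40 = 47.00 atm
Scaling to 572 °C: P = 47.00 × 845.15/755.15 = 52.60 atm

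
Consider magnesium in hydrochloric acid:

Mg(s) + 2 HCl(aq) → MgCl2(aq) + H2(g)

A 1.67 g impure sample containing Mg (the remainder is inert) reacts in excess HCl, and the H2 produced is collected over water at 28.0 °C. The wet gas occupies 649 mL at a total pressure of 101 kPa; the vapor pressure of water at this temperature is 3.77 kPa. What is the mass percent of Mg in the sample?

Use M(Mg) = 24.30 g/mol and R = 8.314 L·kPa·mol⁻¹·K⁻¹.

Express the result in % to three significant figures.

P(H2) = 101 − 3.77 = 97.23 kPa
n(H2) = PV/RT = (97.23 × 0.6490) / (8.314 × 301.15) = 0.02520 mol
n(Mg) = (1/1) × 0.02520 = 0.02520 mol
m(Mg) = 0.02520 × 24.30 = 0.6124 g
%Mg = 0.6124 / 1.67 × 100 = 36.67%

36.7 %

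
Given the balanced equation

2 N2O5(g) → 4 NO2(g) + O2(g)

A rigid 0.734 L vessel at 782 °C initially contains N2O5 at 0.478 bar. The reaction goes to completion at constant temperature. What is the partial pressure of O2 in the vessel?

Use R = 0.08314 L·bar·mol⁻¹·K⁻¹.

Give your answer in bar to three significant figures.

n(N2O5)₀ = PV/RT = (0.478 × 0.734) / (0.08314 × 1055.15) = 0.003999 mol
n(O2) = (1/2) × 0.003999 = 0.001999 mol
P(O2) = nRT/V = 0.001999 × 0.08314 × 1055.15 / 0.734 = 0.2389 bar

0.239 bar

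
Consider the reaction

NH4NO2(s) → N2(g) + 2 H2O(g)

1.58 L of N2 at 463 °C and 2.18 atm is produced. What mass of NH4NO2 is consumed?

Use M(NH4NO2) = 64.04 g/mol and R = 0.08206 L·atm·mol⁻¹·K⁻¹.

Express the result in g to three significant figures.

3.65 g

n(N2) = PV/RT = (2.18 × 1.58) / (0.08206 × 736.15) = 0.05702 mol
n(NH4NO2) = (1/1) × 0.05702 = 0.05702 mol
m(NH4NO2) = 0.05702 × 64.04 = 3.652 g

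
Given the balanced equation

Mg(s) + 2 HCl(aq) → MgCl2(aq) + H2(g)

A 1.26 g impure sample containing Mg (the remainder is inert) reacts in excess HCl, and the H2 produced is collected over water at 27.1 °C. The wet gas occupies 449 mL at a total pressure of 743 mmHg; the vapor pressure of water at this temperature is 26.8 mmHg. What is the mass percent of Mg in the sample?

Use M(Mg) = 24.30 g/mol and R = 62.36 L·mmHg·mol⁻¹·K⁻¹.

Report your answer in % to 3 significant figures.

33.1 %

P(H2) = 743 − 26.8 = 716.2 mmHg
n(H2) = PV/RT = (716.2 × 0.4490) / (62.36 × 300.25) = 0.01717 mol
n(Mg) = (1/1) × 0.01717 = 0.01717 mol
m(Mg) = 0.01717 × 24.30 = 0.4172 g
%Mg = 0.4172 / 1.26 × 100 = 33.11%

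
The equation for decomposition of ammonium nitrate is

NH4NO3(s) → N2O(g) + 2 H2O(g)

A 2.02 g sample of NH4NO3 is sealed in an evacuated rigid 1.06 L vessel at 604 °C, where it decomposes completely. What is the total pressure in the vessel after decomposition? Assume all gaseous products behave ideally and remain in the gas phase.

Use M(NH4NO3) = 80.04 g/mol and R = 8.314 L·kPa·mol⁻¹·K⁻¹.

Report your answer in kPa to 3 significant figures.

521 kPa

n(NH4NO3) = 2.02 / 80.04 = 0.02524 mol
n(gas produced) = (3/1) × 0.02524 = 0.07572 mol
P = nRT/V = 0.07572 × 8.314 × 877.15 / 1.06 = 520.9 kPa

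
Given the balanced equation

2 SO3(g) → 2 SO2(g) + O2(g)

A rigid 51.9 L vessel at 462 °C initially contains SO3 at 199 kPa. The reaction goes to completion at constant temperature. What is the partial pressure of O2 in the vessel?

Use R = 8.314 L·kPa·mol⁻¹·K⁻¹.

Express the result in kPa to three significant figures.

99.5 kPa

n(SO3)₀ = PV/RT = (199 × 51.9) / (8.314 × 735.15) = 1.690 mol
n(O2) = (1/2) × 1.690 = 0.8450 mol
P(O2) = nRT/V = 0.8450 × 8.314 × 735.15 / 51.9 = 99.51 kPa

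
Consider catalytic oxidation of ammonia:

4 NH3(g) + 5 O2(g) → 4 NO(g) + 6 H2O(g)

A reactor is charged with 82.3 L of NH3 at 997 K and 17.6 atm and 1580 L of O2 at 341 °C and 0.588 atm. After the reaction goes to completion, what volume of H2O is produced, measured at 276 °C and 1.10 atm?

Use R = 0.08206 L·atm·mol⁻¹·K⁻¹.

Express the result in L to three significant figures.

n(NH3) = PV/RT = (17.6 × 82.3) / (0.08206 × 997) = 17.70 mol
n(O2) = PV/RT = (0.588 × 1580) / (0.08206 × 614.15) = 18.43 mol
For 17.70 mol NH3, stoichiometry requires (5/4) × 17.70 = 22.12 mol O2; 18.43 mol is available, so O2 is limiting.
n(H2O) = (6/5) × 18.43 = 22.12 mol
V(H2O) = nRT/P = 22.12 × 0.08206 × 549.15 / 1.10 = 906.2 L

906 L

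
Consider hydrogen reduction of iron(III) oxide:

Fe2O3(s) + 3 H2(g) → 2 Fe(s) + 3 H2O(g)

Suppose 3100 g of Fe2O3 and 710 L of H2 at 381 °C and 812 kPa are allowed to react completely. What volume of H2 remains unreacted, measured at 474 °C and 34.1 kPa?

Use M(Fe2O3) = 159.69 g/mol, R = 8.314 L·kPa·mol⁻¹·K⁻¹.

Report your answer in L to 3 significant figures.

n(Fe2O3) = 3100 / 159.69 = 19.41 mol
n(H2) = PV/RT = (812 × 710) / (8.314 × 654.15) = 106.0 mol
For 19.41 mol Fe2O3, stoichiometry requires (3/1) × 19.41 = 58.23 mol H2; 106.0 mol is available, so Fe2O3 is limiting.
n(H2) consumed = (3/1) × 19.41 = 58.23 mol; remaining = 106.0 − 58.23 = 47.77 mol
V(H2) = nRT/P = 47.77 × 8.314 × 747.15 / 34.1 = 8702 L

8700 L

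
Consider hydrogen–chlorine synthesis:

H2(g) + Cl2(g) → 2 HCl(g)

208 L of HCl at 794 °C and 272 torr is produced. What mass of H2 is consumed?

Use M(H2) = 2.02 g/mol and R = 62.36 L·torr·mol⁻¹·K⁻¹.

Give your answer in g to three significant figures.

n(HCl) = PV/RT = (272 × 208) / (62.36 × 1067.15) = 0.8502 mol
n(H2) = (1/2) × 0.8502 = 0.4251 mol
m(H2) = 0.4251 × 2.02 = 0.8587 g

0.859 g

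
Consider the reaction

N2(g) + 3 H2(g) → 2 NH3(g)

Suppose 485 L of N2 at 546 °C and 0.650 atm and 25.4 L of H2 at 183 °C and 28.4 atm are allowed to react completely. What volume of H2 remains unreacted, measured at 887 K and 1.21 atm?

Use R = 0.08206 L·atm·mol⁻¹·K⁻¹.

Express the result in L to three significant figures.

n(N2) = PV/RT = (0.650 × 485) / (0.08206 × 819.15) = 4.690 mol
n(H2) = PV/RT = (28.4 × 25.4) / (0.08206 × 456.15) = 19.27 mol
For 4.690 mol N2, stoichiometry requires (3/1) × 4.690 = 14.07 mol H2; 19.27 mol is available, so N2 is limiting.
n(H2) consumed = (3/1) × 4.690 = 14.07 mol; remaining = 19.27 − 14.07 = 5.200 mol
V(H2) = nRT/P = 5.200 × 0.08206 × 887 / 1.21 = 312.8 L

313 L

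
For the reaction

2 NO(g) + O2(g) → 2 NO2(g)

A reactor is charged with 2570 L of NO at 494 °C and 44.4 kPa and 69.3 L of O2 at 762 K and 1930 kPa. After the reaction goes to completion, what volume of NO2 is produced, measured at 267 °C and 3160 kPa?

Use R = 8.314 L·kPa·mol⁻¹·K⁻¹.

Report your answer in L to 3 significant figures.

n(NO) = PV/RT = (44.4 × 2570) / (8.314 × 767.15) = 17.89 mol
n(O2) = PV/RT = (1930 × 69.3) / (8.314 × 762) = 21.11 mol
For 17.89 mol NO, stoichiometry requires (1/2) × 17.89 = 8.945 mol O2; 21.11 mol is available, so NO is limiting.
n(NO2) = (2/2) × 17.89 = 17.89 mol
V(NO2) = nRT/P = 17.89 × 8.314 × 540.15 / 3160 = 25.42 L

25.4 L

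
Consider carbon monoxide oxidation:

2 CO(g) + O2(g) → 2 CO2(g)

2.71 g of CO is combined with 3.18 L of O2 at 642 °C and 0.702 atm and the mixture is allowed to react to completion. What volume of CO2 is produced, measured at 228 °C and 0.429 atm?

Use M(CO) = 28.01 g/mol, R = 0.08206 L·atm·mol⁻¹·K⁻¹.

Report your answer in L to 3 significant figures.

n(CO) = 2.71 / 28.01 = 0.09675 mol
n(O2) = PV/RT = (0.702 × 3.18) / (0.08206 × 915.15) = 0.02973 mol
For 0.09675 mol CO, stoichiometry requires (1/2) × 0.09675 = 0.04838 mol O2; 0.02973 mol is available, so O2 is limiting.
n(CO2) = (2/1) × 0.02973 = 0.05946 mol
V(CO2) = nRT/P = 0.05946 × 0.08206 × 501.15 / 0.429 = 5.700 L

5.70 L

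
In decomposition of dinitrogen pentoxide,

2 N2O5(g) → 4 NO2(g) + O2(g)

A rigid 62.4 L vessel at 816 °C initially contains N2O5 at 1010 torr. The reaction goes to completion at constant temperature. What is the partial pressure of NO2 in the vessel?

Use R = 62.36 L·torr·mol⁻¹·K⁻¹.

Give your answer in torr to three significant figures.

n(N2O5)₀ = PV/RT = (1010 × 62.4) / (62.36 × 1089.15) = 0.9279 mol
n(NO2) = (4/2) × 0.9279 = 1.856 mol
P(NO2) = nRT/V = 1.856 × 62.36 × 1089.15 / 62.4 = 2020 torr

2020 torr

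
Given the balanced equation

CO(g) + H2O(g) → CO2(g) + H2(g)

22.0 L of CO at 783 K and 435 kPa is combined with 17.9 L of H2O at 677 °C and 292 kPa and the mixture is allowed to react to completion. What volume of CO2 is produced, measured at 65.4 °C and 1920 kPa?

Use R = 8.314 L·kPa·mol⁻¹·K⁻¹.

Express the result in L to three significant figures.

n(CO) = PV/RT = (435 × 22.0) / (8.314 × 783) = 1.470 mol
n(H2O) = PV/RT = (292 × 17.9) / (8.314 × 950.15) = 0.6617 mol
For 1.470 mol CO, stoichiometry requires (1/1) × 1.470 = 1.470 mol H2O; 0.6617 mol is available, so H2O is limiting.
n(CO2) = (1/1) × 0.6617 = 0.6617 mol
V(CO2) = nRT/P = 0.6617 × 8.314 × 338.55 / 1920 = 0.9700 L

0.970 L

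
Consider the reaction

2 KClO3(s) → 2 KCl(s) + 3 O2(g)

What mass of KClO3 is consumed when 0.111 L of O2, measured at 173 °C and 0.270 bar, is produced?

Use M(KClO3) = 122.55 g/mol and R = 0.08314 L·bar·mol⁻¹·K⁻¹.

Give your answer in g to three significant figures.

n(O2) = PV/RT = (0.270 × 0.111) / (0.08314 × 446.15) = 0.0008080 mol
n(KClO3) = (2/3) × 0.0008080 = 0.0005387 mol
m(KClO3) = 0.0005387 × 122.55 = 0.06602 g

0.0660 g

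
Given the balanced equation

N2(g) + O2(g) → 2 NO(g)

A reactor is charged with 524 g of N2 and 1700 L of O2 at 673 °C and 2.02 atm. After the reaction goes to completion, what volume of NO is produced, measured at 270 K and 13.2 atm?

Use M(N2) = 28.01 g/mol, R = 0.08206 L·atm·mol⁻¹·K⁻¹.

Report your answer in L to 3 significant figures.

62.8 L

n(N2) = 524 / 28.01 = 18.71 mol
n(O2) = PV/RT = (2.02 × 1700) / (0.08206 × 946.15) = 44.23 mol
For 18.71 mol N2, stoichiometry requires (1/1) × 18.71 = 18.71 mol O2; 44.23 mol is available, so N2 is limiting.
n(NO) = (2/1) × 18.71 = 37.42 mol
V(NO) = nRT/P = 37.42 × 0.08206 × 270 / 13.2 = 62.81 L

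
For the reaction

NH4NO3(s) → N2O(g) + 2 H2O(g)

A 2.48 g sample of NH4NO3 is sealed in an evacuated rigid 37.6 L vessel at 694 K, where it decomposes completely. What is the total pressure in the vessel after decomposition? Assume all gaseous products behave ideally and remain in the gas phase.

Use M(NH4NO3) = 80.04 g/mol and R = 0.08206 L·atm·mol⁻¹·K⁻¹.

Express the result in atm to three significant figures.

n(NH4NO3) = 2.48 / 80.04 = 0.03098 mol
n(gas produced) = (3/1) × 0.03098 = 0.09294 mol
P = nRT/V = 0.09294 × 0.08206 × 694 / 37.6 = 0.1408 atm

0.141 atm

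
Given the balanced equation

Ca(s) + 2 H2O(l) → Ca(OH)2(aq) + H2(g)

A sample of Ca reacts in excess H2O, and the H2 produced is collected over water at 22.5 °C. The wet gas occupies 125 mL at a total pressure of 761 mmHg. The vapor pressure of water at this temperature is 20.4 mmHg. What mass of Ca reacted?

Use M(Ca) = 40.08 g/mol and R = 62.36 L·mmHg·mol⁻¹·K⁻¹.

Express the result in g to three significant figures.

0.201 g

P(H2) = 761 − 20.4 = 740.6 mmHg
n(H2) = PV/RT = (740.6 × 0.1250) / (62.36 × 295.65) = 0.005021 mol
n(Ca) = (1/1) × 0.005021 = 0.005021 mol
m(Ca) = 0.005021 × 40.08 = 0.2012 g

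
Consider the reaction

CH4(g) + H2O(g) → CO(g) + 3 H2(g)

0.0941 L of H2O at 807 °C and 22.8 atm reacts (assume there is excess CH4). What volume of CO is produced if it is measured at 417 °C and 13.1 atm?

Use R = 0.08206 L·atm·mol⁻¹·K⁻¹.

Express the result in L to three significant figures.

0.105 L

n(H2O) = PV/RT = (22.8 × 0.0941) / (0.08206 × 1080.15) = 0.02421 mol
n(CO) = (1/1) × 0.02421 = 0.02421 mol
V = nRT/P = 0.02421 × 0.08206 × 690.15 / 13.1 = 0.1047 L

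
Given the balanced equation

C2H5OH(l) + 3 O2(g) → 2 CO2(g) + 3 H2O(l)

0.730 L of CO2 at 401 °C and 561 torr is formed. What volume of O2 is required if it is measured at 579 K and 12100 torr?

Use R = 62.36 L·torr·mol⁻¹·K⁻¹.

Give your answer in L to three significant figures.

0.0436 L

n(CO2) = PV/RT = (561 × 0.730) / (62.36 × 674.15) = 0.009741 mol
n(O2) = (3/2) × 0.009741 = 0.01461 mol
V = nRT/P = 0.01461 × 62.36 × 579 / 12100 = 0.04360 L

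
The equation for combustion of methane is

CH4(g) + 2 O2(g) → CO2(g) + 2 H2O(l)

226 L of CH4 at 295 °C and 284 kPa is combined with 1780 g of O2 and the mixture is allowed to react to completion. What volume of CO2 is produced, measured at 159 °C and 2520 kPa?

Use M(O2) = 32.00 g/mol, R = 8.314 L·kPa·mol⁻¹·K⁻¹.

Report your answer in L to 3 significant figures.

n(CH4) = PV/RT = (284 × 226) / (8.314 × 568.15) = 13.59 mol
n(O2) = 1780 / 32.00 = 55.62 mol
For 13.59 mol CH4, stoichiometry requires (2/1) × 13.59 = 27.18 mol O2; 55.62 mol is available, so CH4 is limiting.
n(CO2) = (1/1) × 13.59 = 13.59 mol
V(CO2) = nRT/P = 13.59 × 8.314 × 432.15 / 2520 = 19.38 L

19.4 L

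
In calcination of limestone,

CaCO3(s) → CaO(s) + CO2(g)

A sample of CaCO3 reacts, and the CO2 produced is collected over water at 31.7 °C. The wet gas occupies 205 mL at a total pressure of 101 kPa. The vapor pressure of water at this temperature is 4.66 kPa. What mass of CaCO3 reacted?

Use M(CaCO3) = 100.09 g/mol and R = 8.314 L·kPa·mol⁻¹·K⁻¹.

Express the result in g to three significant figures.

P(CO2) = 101 − 4.66 = 96.34 kPa
n(CO2) = PV/RT = (96.34 × 0.2050) / (8.314 × 304.85) = 0.007792 mol
n(CaCO3) = (1/1) × 0.007792 = 0.007792 mol
m(CaCO3) = 0.007792 × 100.09 = 0.7799 g

0.780 g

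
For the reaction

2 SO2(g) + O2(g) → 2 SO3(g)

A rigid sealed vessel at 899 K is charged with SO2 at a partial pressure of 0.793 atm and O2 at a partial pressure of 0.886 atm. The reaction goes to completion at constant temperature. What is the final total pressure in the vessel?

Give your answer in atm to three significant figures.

With V and T fixed, P_i ∝ n_i, so the mole ratios apply directly to partial pressures at 899 K.
P(O2) required for 0.793 atm of SO2 = (1/2) × 0.793 = 0.3965 atm; available 0.886 atm, so SO2 is limiting.
P(O2) remaining = 0.886 − (1/2) × 0.793 = 0.4895 atm
P(gaseous products) = (2)/2 × 0.793 = 0.7930 atm
P_total at 899 K = 0.4895 + 0.7930 = 1.282 atm

1.28 atm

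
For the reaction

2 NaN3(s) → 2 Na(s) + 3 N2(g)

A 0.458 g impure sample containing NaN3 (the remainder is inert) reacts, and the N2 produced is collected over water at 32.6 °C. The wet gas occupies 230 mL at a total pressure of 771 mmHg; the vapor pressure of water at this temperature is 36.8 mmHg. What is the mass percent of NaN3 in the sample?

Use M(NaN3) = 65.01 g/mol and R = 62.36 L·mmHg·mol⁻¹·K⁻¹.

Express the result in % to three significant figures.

P(N2) = 771 − 36.8 = 734.2 mmHg
n(N2) = PV/RT = (734.2 × 0.2300) / (62.36 × 305.75) = 0.008857 mol
n(NaN3) = (2/3) × 0.008857 = 0.005905 mol
m(NaN3) = 0.005905 × 65.01 = 0.3839 g
%NaN3 = 0.3839 / 0.458 × 100 = 83.82%

83.8 %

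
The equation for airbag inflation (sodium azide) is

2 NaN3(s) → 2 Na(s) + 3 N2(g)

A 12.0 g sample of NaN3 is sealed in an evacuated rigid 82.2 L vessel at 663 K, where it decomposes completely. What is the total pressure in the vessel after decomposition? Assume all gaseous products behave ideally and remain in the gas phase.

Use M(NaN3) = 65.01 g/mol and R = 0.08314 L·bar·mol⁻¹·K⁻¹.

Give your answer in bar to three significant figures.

n(NaN3) = 12.0 / 65.01 = 0.1846 mol
n(gas produced) = (3/2) × 0.1846 = 0.2769 mol
P = nRT/V = 0.2769 × 0.08314 × 663 / 82.2 = 0.1857 bar

0.186 bar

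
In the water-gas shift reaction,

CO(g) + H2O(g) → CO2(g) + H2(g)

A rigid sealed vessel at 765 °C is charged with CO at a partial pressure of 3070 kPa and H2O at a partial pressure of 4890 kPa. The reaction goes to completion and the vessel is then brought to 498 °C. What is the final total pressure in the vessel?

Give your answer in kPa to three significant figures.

5910 kPa

Because the vessel is rigid and T is held at 765 °C, work the stoichiometry in partial pressures (P_i = n_iRT/V).
P(H2O) required for 3070 kPa of CO = (1/1) × 3070 = 3070 kPa; available 4890 kPa, so CO is limiting.
P(H2O) remaining = 4890 − (1/1) × 3070 = 1820 kPa
P(gaseous products) = (1+1)/1 × 3070 = 6140 kPa
P_total at 765 °C = 1820 + 6140 = 7960 kPa
Scaling to 498 °C: P = 7960 × 771.15/1038.15 = 5913 kPa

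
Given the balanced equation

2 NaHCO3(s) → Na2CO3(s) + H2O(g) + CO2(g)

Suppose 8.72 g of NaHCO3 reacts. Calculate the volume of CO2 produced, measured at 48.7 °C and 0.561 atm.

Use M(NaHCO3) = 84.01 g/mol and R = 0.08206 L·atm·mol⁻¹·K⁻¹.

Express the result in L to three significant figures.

2.44 L

n(NaHCO3) = 8.720 / 84.01 = 0.1038 mol
n(CO2) = (1/2) × 0.1038 = 0.05190 mol
V = nRT/P = 0.05190 × 0.08206 × 321.85 / 0.561 = 2.443 L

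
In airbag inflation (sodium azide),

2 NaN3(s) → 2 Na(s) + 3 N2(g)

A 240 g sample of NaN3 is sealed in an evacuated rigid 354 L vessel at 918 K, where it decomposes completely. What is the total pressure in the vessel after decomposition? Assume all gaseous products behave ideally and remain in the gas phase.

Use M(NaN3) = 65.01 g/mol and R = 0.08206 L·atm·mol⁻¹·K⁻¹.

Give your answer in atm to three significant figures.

1.18 atm

n(NaN3) = 240 / 65.01 = 3.692 mol
n(gas produced) = (3/2) × 3.692 = 5.538 mol
P = nRT/V = 5.538 × 0.08206 × 918 / 354 = 1.178 atm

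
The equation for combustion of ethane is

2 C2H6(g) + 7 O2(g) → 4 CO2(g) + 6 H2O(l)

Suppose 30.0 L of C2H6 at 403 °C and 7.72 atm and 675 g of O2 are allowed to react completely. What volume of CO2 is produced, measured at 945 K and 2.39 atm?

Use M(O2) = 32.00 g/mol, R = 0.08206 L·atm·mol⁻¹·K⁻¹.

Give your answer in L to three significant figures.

n(C2H6) = PV/RT = (7.72 × 30.0) / (0.08206 × 676.15) = 4.174 mol
n(O2) = 675 / 32.00 = 21.09 mol
For 4.174 mol C2H6, stoichiometry requires (7/2) × 4.174 = 14.61 mol O2; 21.09 mol is available, so C2H6 is limiting.
n(CO2) = (4/2) × 4.174 = 8.348 mol
V(CO2) = nRT/P = 8.348 × 0.08206 × 945 / 2.39 = 270.9 L

271 L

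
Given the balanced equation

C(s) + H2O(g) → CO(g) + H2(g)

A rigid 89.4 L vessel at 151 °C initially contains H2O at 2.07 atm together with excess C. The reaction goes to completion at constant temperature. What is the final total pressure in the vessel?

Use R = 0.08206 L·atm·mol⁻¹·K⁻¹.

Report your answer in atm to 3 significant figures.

4.14 atm

Rigid vessel, constant T ⇒ P scales with total gas moles (1 → 2).
P_final = (2/1) × 2.07 = 4.140 atm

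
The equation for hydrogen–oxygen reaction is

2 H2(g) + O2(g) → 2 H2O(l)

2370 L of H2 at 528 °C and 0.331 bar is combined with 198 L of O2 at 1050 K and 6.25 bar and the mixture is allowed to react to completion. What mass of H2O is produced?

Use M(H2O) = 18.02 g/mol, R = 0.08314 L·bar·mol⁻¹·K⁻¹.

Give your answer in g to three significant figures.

n(H2) = PV/RT = (0.331 × 2370) / (0.08314 × 801.15) = 11.78 mol
n(O2) = PV/RT = (6.25 × 198) / (0.08314 × 1050) = 14.18 mol
For 11.78 mol H2, stoichiometry requires (1/2) × 11.78 = 5.890 mol O2; 14.18 mol is available, so H2 is limiting.
n(H2O) = (2/2) × 11.78 = 11.78 mol
m(H2O) = 11.78 × 18.02 = 212.3 g

212 g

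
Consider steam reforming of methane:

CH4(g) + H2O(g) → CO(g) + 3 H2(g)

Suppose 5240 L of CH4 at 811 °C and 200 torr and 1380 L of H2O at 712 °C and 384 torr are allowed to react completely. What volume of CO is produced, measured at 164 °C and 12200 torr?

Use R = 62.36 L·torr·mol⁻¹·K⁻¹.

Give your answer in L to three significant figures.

n(CH4) = PV/RT = (200 × 5240) / (62.36 × 1084.15) = 15.50 mol
n(H2O) = PV/RT = (384 × 1380) / (62.36 × 985.15) = 8.626 mol
For 15.50 mol CH4, stoichiometry requires (1/1) × 15.50 = 15.50 mol H2O; 8.626 mol is available, so H2O is limiting.
n(CO) = (1/1) × 8.626 = 8.626 mol
V(CO) = nRT/P = 8.626 × 62.36 × 437.15 / 12200 = 19.27 L

19.3 L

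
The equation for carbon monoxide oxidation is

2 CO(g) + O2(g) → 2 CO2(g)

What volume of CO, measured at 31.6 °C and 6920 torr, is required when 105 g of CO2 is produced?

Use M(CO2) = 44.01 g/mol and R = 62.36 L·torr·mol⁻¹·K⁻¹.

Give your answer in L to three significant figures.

n(CO2) = 105.0 / 44.01 = 2.386 mol
n(CO) = (2/2) × 2.386 = 2.386 mol
V = nRT/P = 2.386 × 62.36 × 304.75 / 6920 = 6.553 L

6.55 L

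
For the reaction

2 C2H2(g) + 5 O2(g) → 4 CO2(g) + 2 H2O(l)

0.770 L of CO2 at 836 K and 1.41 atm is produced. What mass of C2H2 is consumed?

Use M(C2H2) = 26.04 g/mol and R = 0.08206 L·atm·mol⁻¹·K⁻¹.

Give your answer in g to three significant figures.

0.206 g

n(CO2) = PV/RT = (1.41 × 0.770) / (0.08206 × 836) = 0.01583 mol
n(C2H2) = (2/4) × 0.01583 = 0.007915 mol
m(C2H2) = 0.007915 × 26.04 = 0.2061 g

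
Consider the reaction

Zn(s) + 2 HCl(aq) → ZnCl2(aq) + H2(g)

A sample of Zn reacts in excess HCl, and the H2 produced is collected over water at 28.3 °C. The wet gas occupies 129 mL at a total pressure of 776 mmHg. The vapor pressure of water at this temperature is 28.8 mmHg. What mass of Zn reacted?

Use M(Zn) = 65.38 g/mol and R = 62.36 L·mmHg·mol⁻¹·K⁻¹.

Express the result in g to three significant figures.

0.335 g

P(H2) = 776 − 28.8 = 747.2 mmHg
n(H2) = PV/RT = (747.2 × 0.1290) / (62.36 × 301.45) = 0.005127 mol
n(Zn) = (1/1) × 0.005127 = 0.005127 mol
m(Zn) = 0.005127 × 65.38 = 0.3352 g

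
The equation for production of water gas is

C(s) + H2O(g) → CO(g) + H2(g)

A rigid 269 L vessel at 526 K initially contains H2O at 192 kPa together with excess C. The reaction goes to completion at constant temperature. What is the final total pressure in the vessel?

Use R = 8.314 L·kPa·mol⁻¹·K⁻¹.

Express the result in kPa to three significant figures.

384 kPa

At constant T and V, P ∝ n(gas): 1 mol gas → 2 mol gas.
P_final = (2/1) × 192 = 384.0 kPa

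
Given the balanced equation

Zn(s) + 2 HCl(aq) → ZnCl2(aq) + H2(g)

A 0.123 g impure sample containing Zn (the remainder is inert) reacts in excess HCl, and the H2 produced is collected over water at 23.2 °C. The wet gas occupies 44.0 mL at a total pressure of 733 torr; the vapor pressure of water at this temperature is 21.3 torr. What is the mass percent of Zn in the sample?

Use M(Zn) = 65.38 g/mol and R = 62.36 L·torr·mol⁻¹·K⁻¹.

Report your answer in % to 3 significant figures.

P(H2) = 733 − 21.3 = 711.7 torr
n(H2) = PV/RT = (711.7 × 0.04400) / (62.36 × 296.35) = 0.001694 mol
n(Zn) = (1/1) × 0.001694 = 0.001694 mol
m(Zn) = 0.001694 × 65.38 = 0.1108 g
%Zn = 0.1108 / 0.123 × 100 = 90.08%

90.1 %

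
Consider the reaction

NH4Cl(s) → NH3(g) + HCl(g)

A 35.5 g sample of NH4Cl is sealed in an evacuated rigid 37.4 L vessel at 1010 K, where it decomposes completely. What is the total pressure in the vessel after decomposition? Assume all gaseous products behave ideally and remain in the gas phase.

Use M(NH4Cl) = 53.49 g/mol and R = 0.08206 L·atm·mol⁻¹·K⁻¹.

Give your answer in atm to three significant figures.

2.94 atm

n(NH4Cl) = 35.5 / 53.49 = 0.6637 mol
n(gas produced) = (2/1) × 0.6637 = 1.327 mol
P = nRT/V = 1.327 × 0.08206 × 1010 / 37.4 = 2.941 atm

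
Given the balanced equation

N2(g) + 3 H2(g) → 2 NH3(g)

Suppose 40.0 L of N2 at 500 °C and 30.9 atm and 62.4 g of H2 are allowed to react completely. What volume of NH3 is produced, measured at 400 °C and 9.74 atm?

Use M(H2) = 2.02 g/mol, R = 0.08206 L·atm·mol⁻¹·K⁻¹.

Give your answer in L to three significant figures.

n(N2) = PV/RT = (30.9 × 40.0) / (0.08206 × 773.15) = 19.48 mol
n(H2) = 62.4 / 2.02 = 30.89 mol
For 19.48 mol N2, stoichiometry requires (3/1) × 19.48 = 58.44 mol H2; 30.89 mol is available, so H2 is limiting.
n(NH3) = (2/3) × 30.89 = 20.59 mol
V(NH3) = nRT/P = 20.59 × 0.08206 × 673.15 / 9.74 = 116.8 L

117 L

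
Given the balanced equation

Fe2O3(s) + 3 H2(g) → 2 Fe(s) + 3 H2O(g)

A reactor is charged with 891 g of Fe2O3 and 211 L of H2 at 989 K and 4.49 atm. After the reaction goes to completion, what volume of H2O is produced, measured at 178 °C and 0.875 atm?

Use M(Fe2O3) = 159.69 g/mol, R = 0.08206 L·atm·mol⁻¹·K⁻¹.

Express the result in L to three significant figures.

494 L

n(Fe2O3) = 891 / 159.69 = 5.580 mol
n(H2) = PV/RT = (4.49 × 211) / (0.08206 × 989) = 11.67 mol
For 5.580 mol Fe2O3, stoichiometry requires (3/1) × 5.580 = 16.74 mol H2; 11.67 mol is available, so H2 is limiting.
n(H2O) = (3/3) × 11.67 = 11.67 mol
V(H2O) = nRT/P = 11.67 × 0.08206 × 451.15 / 0.875 = 493.8 L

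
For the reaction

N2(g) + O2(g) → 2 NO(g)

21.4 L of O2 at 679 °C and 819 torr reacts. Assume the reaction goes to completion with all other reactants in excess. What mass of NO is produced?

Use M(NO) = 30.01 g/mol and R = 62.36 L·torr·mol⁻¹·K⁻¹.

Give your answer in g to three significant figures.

n(O2) = PV/RT = (819 × 21.4) / (62.36 × 952.15) = 0.2952 mol
n(NO) = (2/1) × 0.2952 = 0.5904 mol
m(NO) = 0.5904 × 30.01 = 17.72 g

17.7 g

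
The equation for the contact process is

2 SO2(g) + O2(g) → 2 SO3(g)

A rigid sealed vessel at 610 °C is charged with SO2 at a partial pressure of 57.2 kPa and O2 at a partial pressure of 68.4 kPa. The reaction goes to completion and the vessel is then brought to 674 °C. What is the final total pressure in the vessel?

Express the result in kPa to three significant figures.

104 kPa

At constant V, partial pressures at 610 °C are proportional to moles, so apply stoichiometry directly to pressures.
P(O2) required for 57.2 kPa of SO2 = (1/2) × 57.2 = 28.60 kPa; available 68.4 kPa, so SO2 is limiting.
P(O2) remaining = 68.4 − (1/2) × 57.2 = 39.80 kPa
P(gaseous products) = (2)/2 × 57.2 = 57.20 kPa
P_total at 610 °C = 39.80 + 57.20 = 97.00 kPa
Scaling to 674 °C: P = 97.00 × 947.15/883.15 = 104.0 kPa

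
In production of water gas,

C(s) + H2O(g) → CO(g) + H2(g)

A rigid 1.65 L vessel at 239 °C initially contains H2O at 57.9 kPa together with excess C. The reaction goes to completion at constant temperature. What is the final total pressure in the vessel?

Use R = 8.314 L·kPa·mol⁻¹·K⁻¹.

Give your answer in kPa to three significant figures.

116 kPa

At constant T and V, P ∝ n(gas): 1 mol gas → 2 mol gas.
P_final = (2/1) × 57.9 = 115.8 kPa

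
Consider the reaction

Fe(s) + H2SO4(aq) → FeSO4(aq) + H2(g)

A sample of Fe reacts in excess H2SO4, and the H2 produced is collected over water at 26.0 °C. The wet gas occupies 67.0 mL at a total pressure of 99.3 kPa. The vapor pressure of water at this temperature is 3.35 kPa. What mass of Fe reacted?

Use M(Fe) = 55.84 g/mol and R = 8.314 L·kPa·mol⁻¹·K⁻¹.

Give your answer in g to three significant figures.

0.144 g

P(H2) = 99.3 − 3.35 = 95.95 kPa
n(H2) = PV/RT = (95.95 × 0.06700) / (8.314 × 299.15) = 0.002585 mol
n(Fe) = (1/1) × 0.002585 = 0.002585 mol
m(Fe) = 0.002585 × 55.84 = 0.1443 g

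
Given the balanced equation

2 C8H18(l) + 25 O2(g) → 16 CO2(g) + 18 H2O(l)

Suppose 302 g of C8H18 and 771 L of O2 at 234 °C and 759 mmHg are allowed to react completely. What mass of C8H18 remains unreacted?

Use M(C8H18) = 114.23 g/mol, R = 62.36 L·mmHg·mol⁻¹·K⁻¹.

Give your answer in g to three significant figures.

133 g

n(C8H18) = 302 / 114.23 = 2.644 mol
n(O2) = PV/RT = (759 × 771) / (62.36 × 507.15) = 18.50 mol
For 2.644 mol C8H18, stoichiometry requires (25/2) × 2.644 = 33.05 mol O2; 18.50 mol is available, so O2 is limiting.
n(C8H18) consumed = (2/25) × 18.50 = 1.480 mol; remaining = 2.644 − 1.480 = 1.164 mol
m(C8H18) = 1.164 × 114.23 = 133.0 g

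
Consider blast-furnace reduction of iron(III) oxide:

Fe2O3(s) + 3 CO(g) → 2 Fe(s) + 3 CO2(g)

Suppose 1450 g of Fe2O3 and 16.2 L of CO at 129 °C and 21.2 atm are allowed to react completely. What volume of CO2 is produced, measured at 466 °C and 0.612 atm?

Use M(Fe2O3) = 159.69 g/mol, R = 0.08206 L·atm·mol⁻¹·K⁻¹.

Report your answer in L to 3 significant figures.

1030 L

n(Fe2O3) = 1450 / 159.69 = 9.080 mol
n(CO) = PV/RT = (21.2 × 16.2) / (0.08206 × 402.15) = 10.41 mol
For 9.080 mol Fe2O3, stoichiometry requires (3/1) × 9.080 = 27.24 mol CO; 10.41 mol is available, so CO is limiting.
n(CO2) = (3/3) × 10.41 = 10.41 mol
V(CO2) = nRT/P = 10.41 × 0.08206 × 739.15 / 0.612 = 1032 L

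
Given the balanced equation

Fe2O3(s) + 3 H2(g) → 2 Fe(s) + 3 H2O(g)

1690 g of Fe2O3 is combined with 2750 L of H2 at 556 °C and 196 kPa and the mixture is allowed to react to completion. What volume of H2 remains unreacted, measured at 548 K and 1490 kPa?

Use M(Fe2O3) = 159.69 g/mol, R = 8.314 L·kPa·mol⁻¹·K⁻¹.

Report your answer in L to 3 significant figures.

142 L

n(Fe2O3) = 1690 / 159.69 = 10.58 mol
n(H2) = PV/RT = (196 × 2750) / (8.314 × 829.15) = 78.19 mol
For 10.58 mol Fe2O3, stoichiometry requires (3/1) × 10.58 = 31.74 mol H2; 78.19 mol is available, so Fe2O3 is limiting.
n(H2) consumed = (3/1) × 10.58 = 31.74 mol; remaining = 78.19 − 31.74 = 46.45 mol
V(H2) = nRT/P = 46.45 × 8.314 × 548 / 1490 = 142.0 L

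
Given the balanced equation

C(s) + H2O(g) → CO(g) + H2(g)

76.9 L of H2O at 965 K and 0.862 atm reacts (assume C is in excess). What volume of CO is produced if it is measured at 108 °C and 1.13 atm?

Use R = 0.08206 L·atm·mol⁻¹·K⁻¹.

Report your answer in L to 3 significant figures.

n(H2O) = PV/RT = (0.862 × 76.9) / (0.08206 × 965) = 0.8371 mol
n(CO) = (1/1) × 0.8371 = 0.8371 mol
V = nRT/P = 0.8371 × 0.08206 × 381.15 / 1.13 = 23.17 L

23.2 L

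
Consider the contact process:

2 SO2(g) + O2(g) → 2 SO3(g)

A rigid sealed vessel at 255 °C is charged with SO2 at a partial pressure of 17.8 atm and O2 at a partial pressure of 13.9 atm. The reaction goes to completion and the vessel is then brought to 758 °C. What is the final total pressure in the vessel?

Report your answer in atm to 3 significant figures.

44.5 atm

At constant V, partial pressures at 255 °C are proportional to moles, so apply stoichiometry directly to pressures.
P(O2) required for 17.8 atm of SO2 = (1/2) × 17.8 = 8.900 atm; available 13.9 atm, so SO2 is limiting.
P(O2) remaining = 13.9 − (1/2) × 17.8 = 5.000 atm
P(gaseous products) = (2)/2 × 17.8 = 17.80 atm
P_total at 255 °C = 5.000 + 17.80 = 22.80 atm
Scaling to 758 °C: P = 22.80 × 1031.15/528.15 = 44.51 atm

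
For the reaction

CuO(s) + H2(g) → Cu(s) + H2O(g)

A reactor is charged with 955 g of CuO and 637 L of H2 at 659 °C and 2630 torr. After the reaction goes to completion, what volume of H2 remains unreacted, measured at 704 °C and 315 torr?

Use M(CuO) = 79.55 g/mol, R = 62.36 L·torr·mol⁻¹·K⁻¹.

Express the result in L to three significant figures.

n(CuO) = 955 / 79.55 = 12.01 mol
n(H2) = PV/RT = (2630 × 637) / (62.36 × 932.15) = 28.82 mol
For 12.01 mol CuO, stoichiometry requires (1/1) × 12.01 = 12.01 mol H2; 28.82 mol is available, so CuO is limiting.
n(H2) consumed = (1/1) × 12.01 = 12.01 mol; remaining = 28.82 − 12.01 = 16.81 mol
V(H2) = nRT/P = 16.81 × 62.36 × 977.15 / 315 = 3252 L

3250 L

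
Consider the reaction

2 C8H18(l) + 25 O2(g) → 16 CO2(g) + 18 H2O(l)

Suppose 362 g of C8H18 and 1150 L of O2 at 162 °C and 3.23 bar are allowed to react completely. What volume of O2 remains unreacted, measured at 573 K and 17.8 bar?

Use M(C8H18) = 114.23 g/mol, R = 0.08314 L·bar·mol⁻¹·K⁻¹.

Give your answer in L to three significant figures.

169 L

n(C8H18) = 362 / 114.23 = 3.169 mol
n(O2) = PV/RT = (3.23 × 1150) / (0.08314 × 435.15) = 102.7 mol
For 3.169 mol C8H18, stoichiometry requires (25/2) × 3.169 = 39.61 mol O2; 102.7 mol is available, so C8H18 is limiting.
n(O2) consumed = (25/2) × 3.169 = 39.61 mol; remaining = 102.7 − 39.61 = 63.09 mol
V(O2) = nRT/P = 63.09 × 0.08314 × 573 / 17.8 = 168.9 L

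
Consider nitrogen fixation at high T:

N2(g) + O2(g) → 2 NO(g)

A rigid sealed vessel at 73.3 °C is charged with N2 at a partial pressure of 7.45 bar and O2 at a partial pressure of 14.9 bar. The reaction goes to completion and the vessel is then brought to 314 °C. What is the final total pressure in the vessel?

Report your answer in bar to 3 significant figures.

37.9 bar

At constant V, partial pressures at 73.3 °C are proportional to moles, so apply stoichiometry directly to pressures.
P(O2) required for 7.45 bar of N2 = (1/1) × 7.45 = 7.450 bar; available 14.9 bar, so N2 is limiting.
P(O2) remaining = 14.9 − (1/1) × 7.45 = 7.450 bar
P(gaseous products) = (2)/1 × 7.45 = 14.90 bar
P_total at 73.3 °C = 7.450 + 14.90 = 22.35 bar
Scaling to 314 °C: P = 22.35 × 587.15/346.45 = 37.88 bar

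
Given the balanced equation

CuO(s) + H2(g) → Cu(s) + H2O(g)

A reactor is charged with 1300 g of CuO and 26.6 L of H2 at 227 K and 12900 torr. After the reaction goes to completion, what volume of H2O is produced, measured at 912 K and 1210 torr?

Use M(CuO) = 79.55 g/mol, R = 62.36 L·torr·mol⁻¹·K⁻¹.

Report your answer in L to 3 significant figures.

768 L

n(CuO) = 1300 / 79.55 = 16.34 mol
n(H2) = PV/RT = (12900 × 26.6) / (62.36 × 227) = 24.24 mol
For 16.34 mol CuO, stoichiometry requires (1/1) × 16.34 = 16.34 mol H2; 24.24 mol is available, so CuO is limiting.
n(H2O) = (1/1) × 16.34 = 16.34 mol
V(H2O) = nRT/P = 16.34 × 62.36 × 912 / 1210 = 768.0 L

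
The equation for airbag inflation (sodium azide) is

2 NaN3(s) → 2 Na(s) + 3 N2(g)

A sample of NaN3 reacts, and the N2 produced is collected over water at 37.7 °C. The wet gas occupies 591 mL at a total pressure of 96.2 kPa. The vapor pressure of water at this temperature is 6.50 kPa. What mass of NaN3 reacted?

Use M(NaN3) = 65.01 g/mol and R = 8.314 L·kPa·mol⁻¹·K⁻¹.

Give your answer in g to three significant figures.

0.889 g

P(N2) = 96.2 − 6.50 = 89.70 kPa
n(N2) = PV/RT = (89.70 × 0.5910) / (8.314 × 310.85) = 0.02051 mol
n(NaN3) = (2/3) × 0.02051 = 0.01367 mol
m(NaN3) = 0.01367 × 65.01 = 0.8887 g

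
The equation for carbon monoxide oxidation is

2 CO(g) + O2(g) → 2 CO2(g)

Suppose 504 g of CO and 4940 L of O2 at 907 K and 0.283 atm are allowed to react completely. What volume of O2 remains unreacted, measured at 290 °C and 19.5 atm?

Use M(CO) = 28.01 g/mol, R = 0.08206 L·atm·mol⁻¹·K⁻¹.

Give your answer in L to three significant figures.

23.2 L

n(CO) = 504 / 28.01 = 17.99 mol
n(O2) = PV/RT = (0.283 × 4940) / (0.08206 × 907) = 18.78 mol
For 17.99 mol CO, stoichiometry requires (1/2) × 17.99 = 8.995 mol O2; 18.78 mol is available, so CO is limiting.
n(O2) consumed = (1/2) × 17.99 = 8.995 mol; remaining = 18.78 − 8.995 = 9.785 mol
V(O2) = nRT/P = 9.785 × 0.08206 × 563.15 / 19.5 = 23.19 L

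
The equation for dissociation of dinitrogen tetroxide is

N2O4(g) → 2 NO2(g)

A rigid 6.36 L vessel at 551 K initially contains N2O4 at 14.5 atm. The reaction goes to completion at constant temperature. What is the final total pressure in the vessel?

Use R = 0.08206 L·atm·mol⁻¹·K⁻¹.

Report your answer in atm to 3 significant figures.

29.0 atm

Rigid vessel, constant T ⇒ P scales with total gas moles (1 → 2).
P_final = (2/1) × 14.5 = 29.00 atm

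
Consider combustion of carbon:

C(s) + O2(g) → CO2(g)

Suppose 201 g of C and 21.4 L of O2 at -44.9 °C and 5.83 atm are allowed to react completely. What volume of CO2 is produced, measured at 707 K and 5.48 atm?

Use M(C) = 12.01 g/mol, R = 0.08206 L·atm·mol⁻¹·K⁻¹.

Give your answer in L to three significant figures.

70.5 L

n(C) = 201 / 12.01 = 16.74 mol
n(O2) = PV/RT = (5.83 × 21.4) / (0.08206 × 228.25) = 6.661 mol
For 16.74 mol C, stoichiometry requires (1/1) × 16.74 = 16.74 mol O2; 6.661 mol is available, so O2 is limiting.
n(CO2) = (1/1) × 6.661 = 6.661 mol
V(CO2) = nRT/P = 6.661 × 0.08206 × 707 / 5.48 = 70.52 L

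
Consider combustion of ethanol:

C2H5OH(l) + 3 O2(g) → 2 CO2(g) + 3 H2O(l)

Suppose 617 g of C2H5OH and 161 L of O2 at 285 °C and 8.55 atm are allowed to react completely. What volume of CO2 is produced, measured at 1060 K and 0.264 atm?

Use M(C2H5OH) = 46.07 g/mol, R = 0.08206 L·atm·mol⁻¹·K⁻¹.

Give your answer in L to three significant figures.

6600 L

n(C2H5OH) = 617 / 46.07 = 13.39 mol
n(O2) = PV/RT = (8.55 × 161) / (0.08206 × 558.15) = 30.05 mol
For 13.39 mol C2H5OH, stoichiometry requires (3/1) × 13.39 = 40.17 mol O2; 30.05 mol is available, so O2 is limiting.
n(CO2) = (2/3) × 30.05 = 20.03 mol
V(CO2) = nRT/P = 20.03 × 0.08206 × 1060 / 0.264 = 6600 L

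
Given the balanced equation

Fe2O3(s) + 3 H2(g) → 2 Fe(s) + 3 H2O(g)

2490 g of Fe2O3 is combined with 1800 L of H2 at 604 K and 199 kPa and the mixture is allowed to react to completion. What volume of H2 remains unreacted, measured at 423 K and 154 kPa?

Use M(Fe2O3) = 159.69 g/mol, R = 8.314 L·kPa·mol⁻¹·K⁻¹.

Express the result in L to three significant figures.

n(Fe2O3) = 2490 / 159.69 = 15.59 mol
n(H2) = PV/RT = (199 × 1800) / (8.314 × 604) = 71.33 mol
For 15.59 mol Fe2O3, stoichiometry requires (3/1) × 15.59 = 46.77 mol H2; 71.33 mol is available, so Fe2O3 is limiting.
n(H2) consumed = (3/1) × 15.59 = 46.77 mol; remaining = 71.33 − 46.77 = 24.56 mol
V(H2) = nRT/P = 24.56 × 8.314 × 423 / 154 = 560.9 L

561 L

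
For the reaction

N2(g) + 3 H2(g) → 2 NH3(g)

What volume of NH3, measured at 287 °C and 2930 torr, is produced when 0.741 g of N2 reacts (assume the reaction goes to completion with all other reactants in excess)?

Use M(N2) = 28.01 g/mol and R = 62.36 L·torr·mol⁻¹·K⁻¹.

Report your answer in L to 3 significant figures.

n(N2) = 0.7410 / 28.01 = 0.02645 mol
n(NH3) = (2/1) × 0.02645 = 0.05290 mol
V = nRT/P = 0.05290 × 62.36 × 560.15 / 2930 = 0.6307 L

0.631 L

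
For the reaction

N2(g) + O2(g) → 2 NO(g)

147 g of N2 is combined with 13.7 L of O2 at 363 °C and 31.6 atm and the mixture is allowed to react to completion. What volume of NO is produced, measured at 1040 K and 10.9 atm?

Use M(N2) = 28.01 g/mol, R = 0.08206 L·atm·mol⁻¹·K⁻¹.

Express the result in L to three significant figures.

n(N2) = 147 / 28.01 = 5.248 mol
n(O2) = PV/RT = (31.6 × 13.7) / (0.08206 × 636.15) = 8.293 mol
For 5.248 mol N2, stoichiometry requires (1/1) × 5.248 = 5.248 mol O2; 8.293 mol is available, so N2 is limiting.
n(NO) = (2/1) × 5.248 = 10.50 mol
V(NO) = nRT/P = 10.50 × 0.08206 × 1040 / 10.9 = 82.21 L

82.2 L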